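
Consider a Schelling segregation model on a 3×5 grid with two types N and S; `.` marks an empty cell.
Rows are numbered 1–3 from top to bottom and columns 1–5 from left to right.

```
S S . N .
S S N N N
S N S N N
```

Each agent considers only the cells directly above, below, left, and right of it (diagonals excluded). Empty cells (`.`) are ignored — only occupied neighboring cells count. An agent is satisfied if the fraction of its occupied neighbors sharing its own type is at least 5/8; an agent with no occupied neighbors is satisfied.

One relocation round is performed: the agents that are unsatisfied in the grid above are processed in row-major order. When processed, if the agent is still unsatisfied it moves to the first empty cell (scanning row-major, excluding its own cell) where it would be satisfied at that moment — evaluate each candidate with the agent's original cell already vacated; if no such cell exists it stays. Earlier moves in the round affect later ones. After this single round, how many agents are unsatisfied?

Initially unsatisfied (in order): (2,2), (2,3), (3,1), (3,2), (3,3).
  (2,2): no empty cell satisfies it; stays.
  (2,3) → (1,5).
  (3,1) → (2,3).
  (3,2): no empty cell satisfies it; stays.
  (3,3) → (1,3).
Resulting grid:
S S S N N
S S S N N
. N . N N
Unsatisfied now: (3,2).

1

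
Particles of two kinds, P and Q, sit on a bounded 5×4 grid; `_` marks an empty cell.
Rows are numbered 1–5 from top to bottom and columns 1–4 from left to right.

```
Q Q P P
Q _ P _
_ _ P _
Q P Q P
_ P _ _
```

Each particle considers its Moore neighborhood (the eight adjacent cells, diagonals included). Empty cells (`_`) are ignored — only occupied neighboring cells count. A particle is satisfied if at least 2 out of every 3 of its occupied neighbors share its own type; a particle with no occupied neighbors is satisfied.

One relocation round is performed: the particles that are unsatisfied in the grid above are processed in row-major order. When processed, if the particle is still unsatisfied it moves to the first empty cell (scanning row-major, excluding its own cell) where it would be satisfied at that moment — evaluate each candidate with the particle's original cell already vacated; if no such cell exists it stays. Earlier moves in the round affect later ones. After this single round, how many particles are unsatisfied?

Initially unsatisfied (in order): (1,2), (4,1), (4,2), (4,3), (4,4), (5,2).
  (1,2) → (3,1).
  (4,1): no empty cell satisfies it; stays.
  (4,2) → (2,4).
  (4,3): no empty cell satisfies it; stays.
  (4,4) → (3,4).
  (5,2) → (4,4).
Resulting grid:
Q _ P P
Q _ P P
Q _ P P
Q _ Q P
_ _ _ _
Unsatisfied now: (4,3).

1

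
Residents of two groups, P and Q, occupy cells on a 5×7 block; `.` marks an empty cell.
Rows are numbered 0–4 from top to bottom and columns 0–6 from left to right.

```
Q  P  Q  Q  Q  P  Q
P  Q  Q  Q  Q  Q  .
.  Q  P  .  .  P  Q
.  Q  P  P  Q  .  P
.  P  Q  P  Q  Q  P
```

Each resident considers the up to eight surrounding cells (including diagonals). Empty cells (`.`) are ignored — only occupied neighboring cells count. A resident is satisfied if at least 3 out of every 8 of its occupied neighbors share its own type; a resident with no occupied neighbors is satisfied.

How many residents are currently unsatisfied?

(0,0)Q 1/3 unhappy
(0,1)P 1/5 unhappy
(0,2)Q 4/5 ok
(0,3)Q 5/5 ok
(0,4)Q 4/5 ok
(0,5)P 0/4 unhappy
(0,6)Q 1/2 ok
(1,0)P 1/4 unhappy
(1,1)Q 4/7 ok
(1,2)Q 5/7 ok
(1,3)Q 5/6 ok
(1,4)Q 4/6 ok
(1,5)Q 4/6 ok
(2,1)Q 3/6 ok
(2,2)P 2/7 unhappy
(2,5)P 1/5 unhappy
(2,6)Q 1/3 unhappy
(3,1)Q 2/5 ok
(3,2)P 4/7 ok
(3,3)P 3/6 ok
(3,4)Q 2/5 ok
(3,6)P 2/4 ok
(4,1)P 1/3 unhappy
(4,2)Q 1/5 unhappy
(4,3)P 2/5 ok
(4,4)Q 2/4 ok
(4,5)Q 2/4 ok
(4,6)P 1/2 ok
Unsatisfied: (0,0), (0,1), (0,5), (1,0), (2,2), (2,5), (2,6), (4,1), (4,2) — 9 in total.

9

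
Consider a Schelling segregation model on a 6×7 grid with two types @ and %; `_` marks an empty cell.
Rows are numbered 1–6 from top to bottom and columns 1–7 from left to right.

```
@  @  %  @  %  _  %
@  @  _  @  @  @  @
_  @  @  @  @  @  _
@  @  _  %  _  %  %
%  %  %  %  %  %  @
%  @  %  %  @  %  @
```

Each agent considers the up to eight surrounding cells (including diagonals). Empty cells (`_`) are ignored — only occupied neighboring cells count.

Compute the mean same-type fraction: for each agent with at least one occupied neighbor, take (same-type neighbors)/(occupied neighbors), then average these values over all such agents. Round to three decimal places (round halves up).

Row 1: (1,1)@ 3/3 · (1,2)@ 3/4 · (1,3)% 0/4 · (1,4)@ 2/4 · (1,5)% 0/4 · (1,7)% 0/2
Row 2: (2,1)@ 4/4 · (2,2)@ 5/6 · (2,4)@ 5/7 · (2,5)@ 6/7 · (2,6)@ 4/6 · (2,7)@ 2/3
Row 3: (3,2)@ 5/5 · (3,3)@ 5/6 · (3,4)@ 4/5 · (3,5)@ 5/7 · (3,6)@ 4/6
Row 4: (4,1)@ 2/4 · (4,2)@ 3/6 · (4,4)% 3/6 · (4,6)% 3/6 · (4,7)% 2/4
Row 5: (5,1)% 2/5 · (5,2)% 4/7 · (5,3)% 5/7 · (5,4)% 5/6 · (5,5)% 6/7 · (5,6)% 4/7 · (5,7)@ 1/5
Row 6: (6,1)% 2/3 · (6,2)@ 0/5 · (6,3)% 4/5 · (6,4)% 4/5 · (6,5)@ 0/5 · (6,6)% 2/5 · (6,7)@ 1/3
Sum over 36 agents: 3/3 + 3/4 + 0/4 + 2/4 + 0/4 + 0/2 + 4/4 + 5/6 + 5/7 + 6/7 + 4/6 + 2/3 + 5/5 + 5/6 + 4/5 + 5/7 + 4/6 + 2/4 + 3/6 + 3/6 + 3/6 + 2/4 + 2/5 + 4/7 + 5/7 + 5/6 + 6/7 + 4/7 + 1/5 + 2/3 + 0/5 + 4/5 + 4/5 + 0/5 + 2/5 + 1/3 = 413/20; mean = 413/20 ÷ 36 = 413/720 = 0.573611… → 0.574.

0.574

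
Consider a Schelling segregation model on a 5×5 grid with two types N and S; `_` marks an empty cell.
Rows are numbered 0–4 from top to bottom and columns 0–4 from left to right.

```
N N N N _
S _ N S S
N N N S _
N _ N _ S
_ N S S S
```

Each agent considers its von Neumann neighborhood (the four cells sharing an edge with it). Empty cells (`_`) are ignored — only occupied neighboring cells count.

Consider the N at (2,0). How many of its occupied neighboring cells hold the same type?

Occupied neighbors of (2,0): (1,0)=S, (3,0)=N, (2,1)=N.
Same type (N): 2 of 3.

2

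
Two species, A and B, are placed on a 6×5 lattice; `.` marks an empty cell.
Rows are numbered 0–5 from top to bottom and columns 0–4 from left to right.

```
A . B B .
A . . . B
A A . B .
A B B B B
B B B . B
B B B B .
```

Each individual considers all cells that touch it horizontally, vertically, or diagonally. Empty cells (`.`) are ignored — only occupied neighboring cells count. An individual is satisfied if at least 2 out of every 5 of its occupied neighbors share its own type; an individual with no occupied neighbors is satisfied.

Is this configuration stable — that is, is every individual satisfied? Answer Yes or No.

(0,0)A 1/1 ✓
(0,2)B 1/1 ✓
(0,3)B 2/2 ✓
(1,0)A 3/3 ✓
(1,4)B 2/2 ✓
(2,0)A 3/4 ✓
(2,1)A 3/5 ✓
(2,3)B 4/4 ✓
(3,0)A 2/5 ✓
(3,1)B 4/7 ✓
(3,2)B 5/6 ✓
(3,3)B 5/5 ✓
(3,4)B 3/3 ✓
(4,0)B 4/5 ✓
(4,1)B 7/8 ✓
(4,2)B 7/7 ✓
(4,4)B 3/3 ✓
(5,0)B 3/3 ✓
(5,1)B 5/5 ✓
(5,2)B 4/4 ✓
(5,3)B 3/3 ✓
All meet the threshold, so the configuration is stable.

Yes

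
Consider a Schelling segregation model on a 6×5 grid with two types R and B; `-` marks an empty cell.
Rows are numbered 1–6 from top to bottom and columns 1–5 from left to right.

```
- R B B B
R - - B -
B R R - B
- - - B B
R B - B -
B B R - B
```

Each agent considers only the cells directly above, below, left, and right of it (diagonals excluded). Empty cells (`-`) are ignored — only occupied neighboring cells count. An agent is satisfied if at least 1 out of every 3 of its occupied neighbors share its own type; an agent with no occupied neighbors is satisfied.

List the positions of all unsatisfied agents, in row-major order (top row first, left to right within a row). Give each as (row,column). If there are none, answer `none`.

(1,2), (2,1), (3,1), (5,1), (6,3)

Row 1: (1,2)R 0/1 ✗ · (1,3)B 1/2 ✓ · (1,4)B 3/3 ✓ · (1,5)B 1/1 ✓
Row 2: (2,1)R 0/1 ✗ · (2,4)B 1/1 ✓
Row 3: (3,1)B 0/2 ✗ · (3,2)R 1/2 ✓ · (3,3)R 1/1 ✓ · (3,5)B 1/1 ✓
Row 4: (4,4)B 2/2 ✓ · (4,5)B 2/2 ✓
Row 5: (5,1)R 0/2 ✗ · (5,2)B 1/2 ✓ · (5,4)B 1/1 ✓
Row 6: (6,1)B 1/2 ✓ · (6,2)B 2/3 ✓ · (6,3)R 0/1 ✗ · (6,5)B 0/0 ✓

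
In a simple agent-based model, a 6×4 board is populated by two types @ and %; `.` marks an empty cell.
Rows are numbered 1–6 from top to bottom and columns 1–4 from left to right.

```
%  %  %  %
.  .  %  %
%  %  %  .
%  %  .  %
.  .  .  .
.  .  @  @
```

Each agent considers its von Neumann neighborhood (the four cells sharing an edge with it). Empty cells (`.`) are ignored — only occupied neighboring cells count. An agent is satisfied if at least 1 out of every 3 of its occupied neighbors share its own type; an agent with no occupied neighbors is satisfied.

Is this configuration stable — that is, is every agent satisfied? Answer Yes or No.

(1,1)% 1/1 ok
(1,2)% 2/2 ok
(1,3)% 3/3 ok
(1,4)% 2/2 ok
(2,3)% 3/3 ok
(2,4)% 2/2 ok
(3,1)% 2/2 ok
(3,2)% 3/3 ok
(3,3)% 2/2 ok
(4,1)% 2/2 ok
(4,2)% 2/2 ok
(4,4)% 0/0 ok
(6,3)@ 1/1 ok
(6,4)@ 1/1 ok
All meet the threshold, so the configuration is stable.

Yes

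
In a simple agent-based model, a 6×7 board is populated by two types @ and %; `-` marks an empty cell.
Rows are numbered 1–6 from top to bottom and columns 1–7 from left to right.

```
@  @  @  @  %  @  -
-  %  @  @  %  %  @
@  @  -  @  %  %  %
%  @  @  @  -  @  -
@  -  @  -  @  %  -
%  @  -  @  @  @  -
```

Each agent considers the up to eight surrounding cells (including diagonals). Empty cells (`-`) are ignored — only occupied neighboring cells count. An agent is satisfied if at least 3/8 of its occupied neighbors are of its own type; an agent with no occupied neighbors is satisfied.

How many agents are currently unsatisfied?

Row 1: (1,1)@ 1/2 ✓ · (1,2)@ 3/4 ✓ · (1,3)@ 4/5 ✓ · (1,4)@ 3/5 ✓ · (1,5)% 2/5 ✓ · (1,6)@ 1/4 ✗
Row 2: (2,2)% 0/6 ✗ · (2,3)@ 6/7 ✓ · (2,4)@ 4/7 ✓ · (2,5)% 4/8 ✓ · (2,6)% 5/7 ✓ · (2,7)@ 1/4 ✗
Row 3: (3,1)@ 2/4 ✓ · (3,2)@ 4/6 ✓ · (3,4)@ 4/6 ✓ · (3,5)% 3/7 ✓ · (3,6)% 4/6 ✓ · (3,7)% 2/4 ✓
Row 4: (4,1)% 0/4 ✗ · (4,2)@ 5/6 ✓ · (4,3)@ 5/5 ✓ · (4,4)@ 4/5 ✓ · (4,6)@ 1/5 ✗
Row 5: (5,1)@ 2/4 ✓ · (5,3)@ 5/5 ✓ · (5,5)@ 5/6 ✓ · (5,6)% 0/4 ✗
Row 6: (6,1)% 0/2 ✗ · (6,2)@ 2/3 ✓ · (6,4)@ 3/3 ✓ · (6,5)@ 3/4 ✓ · (6,6)@ 2/3 ✓
Unsatisfied: (1,6), (2,2), (2,7), (4,1), (4,6), (5,6), (6,1) — 7 in total.

7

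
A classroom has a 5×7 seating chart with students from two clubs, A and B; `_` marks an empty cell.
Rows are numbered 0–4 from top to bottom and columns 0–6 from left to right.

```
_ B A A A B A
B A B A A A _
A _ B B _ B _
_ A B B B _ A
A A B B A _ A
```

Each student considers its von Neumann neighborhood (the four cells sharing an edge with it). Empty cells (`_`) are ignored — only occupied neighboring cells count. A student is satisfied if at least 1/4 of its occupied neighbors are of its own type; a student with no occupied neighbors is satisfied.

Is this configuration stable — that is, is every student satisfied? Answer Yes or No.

Row 0: (0,1)B 0/2 unhappy · (0,2)A 1/3 ok · (0,3)A 3/3 ok · (0,4)A 2/3 ok · (0,5)B 0/3 unhappy · (0,6)A 0/1 unhappy
Row 1: (1,0)B 0/2 unhappy · (1,1)A 0/3 unhappy · (1,2)B 1/4 ok · (1,3)A 2/4 ok · (1,4)A 3/3 ok · (1,5)A 1/3 ok
Row 2: (2,0)A 0/1 unhappy · (2,2)B 3/3 ok · (2,3)B 2/3 ok · (2,5)B 0/1 unhappy
Row 3: (3,1)A 1/2 ok · (3,2)B 3/4 ok · (3,3)B 4/4 ok · (3,4)B 1/2 ok · (3,6)A 1/1 ok
Row 4: (4,0)A 1/1 ok · (4,1)A 2/3 ok · (4,2)B 2/3 ok · (4,3)B 2/3 ok · (4,4)A 0/2 unhappy · (4,6)A 1/1 ok
For instance (0,1) has only 0/2 same-type neighbors, below 1/4.

No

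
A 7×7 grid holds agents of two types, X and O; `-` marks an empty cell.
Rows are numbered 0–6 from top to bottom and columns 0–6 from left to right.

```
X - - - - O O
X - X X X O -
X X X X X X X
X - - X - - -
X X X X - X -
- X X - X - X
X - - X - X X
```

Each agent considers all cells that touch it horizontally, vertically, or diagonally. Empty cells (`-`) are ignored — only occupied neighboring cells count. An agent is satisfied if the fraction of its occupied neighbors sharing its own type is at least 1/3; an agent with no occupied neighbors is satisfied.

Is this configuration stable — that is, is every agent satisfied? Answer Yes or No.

(0,0)X 1/1 ok
(0,5)O 2/3 ok
(0,6)O 2/2 ok
(1,0)X 3/3 ok
(1,2)X 4/4 ok
(1,3)X 5/5 ok
(1,4)X 4/6 ok
(1,5)O 2/6 ok
(2,0)X 3/3 ok
(2,1)X 5/5 ok
(2,2)X 5/5 ok
(2,3)X 6/6 ok
(2,4)X 5/6 ok
(2,5)X 3/4 ok
(2,6)X 1/2 ok
(3,0)X 4/4 ok
(3,3)X 5/5 ok
(4,0)X 3/3 ok
(4,1)X 5/5 ok
(4,2)X 5/5 ok
(4,3)X 4/4 ok
(4,5)X 2/2 ok
(5,1)X 5/5 ok
(5,2)X 5/5 ok
(5,4)X 4/4 ok
(5,6)X 3/3 ok
(6,0)X 1/1 ok
(6,3)X 2/2 ok
(6,5)X 3/3 ok
(6,6)X 2/2 ok
All meet the threshold, so the configuration is stable.

Yes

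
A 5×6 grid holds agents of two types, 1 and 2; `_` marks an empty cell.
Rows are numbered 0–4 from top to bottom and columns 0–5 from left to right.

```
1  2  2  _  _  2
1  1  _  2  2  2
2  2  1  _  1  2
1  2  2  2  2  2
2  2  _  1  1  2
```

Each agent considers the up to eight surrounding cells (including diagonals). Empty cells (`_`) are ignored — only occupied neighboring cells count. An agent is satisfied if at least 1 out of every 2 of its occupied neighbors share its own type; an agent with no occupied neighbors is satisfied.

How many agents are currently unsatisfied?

11

Row 0: (0,0)1 2/3 ok · (0,1)2 1/4 unhappy · (0,2)2 2/3 ok · (0,5)2 2/2 ok
Row 1: (1,0)1 2/5 unhappy · (1,1)1 3/7 unhappy · (1,3)2 2/4 ok · (1,4)2 4/5 ok · (1,5)2 3/4 ok
Row 2: (2,0)2 2/5 unhappy · (2,1)2 3/7 unhappy · (2,2)1 1/6 unhappy · (2,4)1 0/7 unhappy · (2,5)2 4/5 ok
Row 3: (3,0)1 0/5 unhappy · (3,1)2 5/7 ok · (3,2)2 4/6 ok · (3,3)2 2/6 unhappy · (3,4)2 4/7 ok · (3,5)2 3/5 ok
Row 4: (4,0)2 2/3 ok · (4,1)2 3/4 ok · (4,3)1 1/4 unhappy · (4,4)1 1/5 unhappy · (4,5)2 2/3 ok
Unsatisfied: (0,1), (1,0), (1,1), (2,0), (2,1), (2,2), (2,4), (3,0), (3,3), (4,3), (4,4) — 11 in total.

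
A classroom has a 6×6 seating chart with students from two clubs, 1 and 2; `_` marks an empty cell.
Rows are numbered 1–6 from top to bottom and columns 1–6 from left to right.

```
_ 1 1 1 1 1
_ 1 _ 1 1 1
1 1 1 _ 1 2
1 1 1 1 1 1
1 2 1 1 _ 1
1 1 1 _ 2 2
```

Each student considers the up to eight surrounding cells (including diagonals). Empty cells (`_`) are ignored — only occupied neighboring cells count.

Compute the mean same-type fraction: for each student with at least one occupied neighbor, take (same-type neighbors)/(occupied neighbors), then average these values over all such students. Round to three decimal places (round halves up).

(1,2)1 2/2
(1,3)1 4/4
(1,4)1 4/4
(1,5)1 5/5
(1,6)1 3/3
(2,2)1 5/5
(2,4)1 6/6
(2,5)1 6/7
(2,6)1 4/5
(3,1)1 4/4
(3,2)1 6/6
(3,3)1 6/6
(3,5)1 6/7
(3,6)2 0/5
(4,1)1 4/5
(4,2)1 7/8
(4,3)1 6/7
(4,4)1 6/6
(4,5)1 5/6
(4,6)1 3/4
(5,1)1 4/5
(5,2)2 0/8
(5,3)1 6/7
(5,4)1 5/6
(5,6)1 2/4
(6,1)1 2/3
(6,2)1 4/5
(6,3)1 3/4
(6,5)2 1/3
(6,6)2 1/2
Sum over 30 students: 2/2 + 4/4 + 4/4 + 5/5 + 3/3 + 5/5 + 6/6 + 6/7 + 4/5 + 4/4 + 6/6 + 6/6 + 6/7 + 0/5 + 4/5 + 7/8 + 6/7 + 6/6 + 5/6 + 3/4 + 4/5 + 0/8 + 6/7 + 5/6 + 2/4 + 2/3 + 4/5 + 3/4 + 1/3 + 1/2 = 19883/840; mean = 19883/840 ÷ 30 = 19883/25200 = 0.789007… → 0.789.

0.789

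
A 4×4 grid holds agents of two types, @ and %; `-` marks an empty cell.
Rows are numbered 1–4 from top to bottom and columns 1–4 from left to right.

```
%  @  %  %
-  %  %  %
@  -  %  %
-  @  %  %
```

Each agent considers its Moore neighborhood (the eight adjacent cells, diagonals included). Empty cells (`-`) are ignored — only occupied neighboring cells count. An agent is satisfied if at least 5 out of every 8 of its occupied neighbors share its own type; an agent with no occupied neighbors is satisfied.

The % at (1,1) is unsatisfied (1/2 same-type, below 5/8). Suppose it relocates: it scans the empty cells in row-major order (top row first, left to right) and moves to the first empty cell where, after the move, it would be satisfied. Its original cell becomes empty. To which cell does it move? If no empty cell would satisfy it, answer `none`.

(3,2)

Vacating (1,1). Empty cells in order:
  (2,1): 1/3 same-type → still unsatisfied.
  (3,2): 4/6 same-type → satisfied — stop here.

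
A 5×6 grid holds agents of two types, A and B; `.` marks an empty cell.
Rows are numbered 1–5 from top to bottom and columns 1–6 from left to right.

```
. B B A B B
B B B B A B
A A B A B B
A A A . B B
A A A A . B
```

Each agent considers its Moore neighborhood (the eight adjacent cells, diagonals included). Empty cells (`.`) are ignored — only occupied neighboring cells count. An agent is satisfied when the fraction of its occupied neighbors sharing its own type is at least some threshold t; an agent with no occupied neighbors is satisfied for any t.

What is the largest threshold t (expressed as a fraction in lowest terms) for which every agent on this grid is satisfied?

1/5

Row 1: (1,2)B 4/4 · (1,3)B 4/5 · (1,4)A 1/5 · (1,5)B 3/5 · (1,6)B 2/3
Row 2: (2,1)B 2/4 · (2,2)B 5/7 · (2,3)B 5/8 · (2,4)B 5/8 · (2,5)A 2/8 · (2,6)B 4/5
Row 3: (3,1)A 3/5 · (3,2)A 4/8 · (3,3)B 3/7 · (3,4)A 2/7 · (3,5)B 5/7 · (3,6)B 4/5
Row 4: (4,1)A 5/5 · (4,2)A 7/8 · (4,3)A 6/7 · (4,5)B 4/6 · (4,6)B 4/4
Row 5: (5,1)A 3/3 · (5,2)A 5/5 · (5,3)A 4/4 · (5,4)A 2/3 · (5,6)B 2/2
The smallest same-type fraction is 1/5 at (1,4), which reduces to 1/5. Any threshold above that leaves this agent unsatisfied.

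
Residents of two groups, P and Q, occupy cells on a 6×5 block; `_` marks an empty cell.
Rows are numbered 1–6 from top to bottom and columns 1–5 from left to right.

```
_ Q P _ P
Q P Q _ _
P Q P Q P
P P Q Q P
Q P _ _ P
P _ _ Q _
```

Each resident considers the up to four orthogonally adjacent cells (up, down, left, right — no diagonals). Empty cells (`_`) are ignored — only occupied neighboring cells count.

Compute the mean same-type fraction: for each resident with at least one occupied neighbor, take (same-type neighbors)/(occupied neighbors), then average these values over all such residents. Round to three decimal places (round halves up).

(1,2)Q 0/2
(1,3)P 0/2
(1,5)P — no occupied neighbors
(2,1)Q 0/2
(2,2)P 0/4
(2,3)Q 0/3
(3,1)P 1/3
(3,2)Q 0/4
(3,3)P 0/4
(3,4)Q 1/3
(3,5)P 1/2
(4,1)P 2/3
(4,2)P 2/4
(4,3)Q 1/3
(4,4)Q 2/3
(4,5)P 2/3
(5,1)Q 0/3
(5,2)P 1/2
(5,5)P 1/1
(6,1)P 0/1
(6,4)Q — no occupied neighbors
Sum over 19 residents: 0/2 + 0/2 + 0/2 + 0/4 + 0/3 + 1/3 + 0/4 + 0/4 + 1/3 + 1/2 + 2/3 + 2/4 + 1/3 + 2/3 + 2/3 + 0/3 + 1/2 + 1/1 + 0/1 = 11/2; mean = 11/2 ÷ 19 = 11/38 = 0.289473… → 0.289.

0.289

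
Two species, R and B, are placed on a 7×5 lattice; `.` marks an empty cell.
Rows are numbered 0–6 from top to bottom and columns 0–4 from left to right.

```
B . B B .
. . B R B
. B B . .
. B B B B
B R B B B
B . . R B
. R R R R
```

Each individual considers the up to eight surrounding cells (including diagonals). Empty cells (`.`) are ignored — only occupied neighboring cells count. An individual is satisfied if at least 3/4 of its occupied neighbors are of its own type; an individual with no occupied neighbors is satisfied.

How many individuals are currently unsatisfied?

(0,0)B 0/0 ✓
(0,2)B 2/3 ✗
(0,3)B 3/4 ✓
(1,2)B 4/5 ✓
(1,3)R 0/5 ✗
(1,4)B 1/2 ✗
(2,1)B 4/4 ✓
(2,2)B 5/6 ✓
(3,1)B 5/6 ✓
(3,2)B 6/7 ✓
(3,3)B 6/6 ✓
(3,4)B 3/3 ✓
(4,0)B 2/3 ✗
(4,1)R 0/5 ✗
(4,2)B 4/6 ✗
(4,3)B 6/7 ✓
(4,4)B 4/5 ✓
(5,0)B 1/3 ✗
(5,3)R 3/7 ✗
(5,4)B 2/5 ✗
(6,1)R 1/2 ✗
(6,2)R 3/3 ✓
(6,3)R 3/4 ✓
(6,4)R 2/3 ✗
Unsatisfied: (0,2), (1,3), (1,4), (4,0), (4,1), (4,2), (5,0), (5,3), (5,4), (6,1), (6,4) — 11 in total.

11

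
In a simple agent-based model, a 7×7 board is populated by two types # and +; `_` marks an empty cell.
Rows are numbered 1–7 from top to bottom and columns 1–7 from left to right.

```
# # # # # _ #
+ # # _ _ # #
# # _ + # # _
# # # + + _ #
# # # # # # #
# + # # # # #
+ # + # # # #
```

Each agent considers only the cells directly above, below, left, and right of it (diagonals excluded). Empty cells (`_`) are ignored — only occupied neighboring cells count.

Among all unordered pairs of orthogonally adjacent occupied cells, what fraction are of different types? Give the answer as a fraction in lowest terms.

Scan each occupied cell's neighbors to the right and below so each pair is counted once.
From row 1: 1 unlike of 8 pairs (running 1/8).
From row 2: 2 unlike of 6 pairs (running 3/14).
From row 3: 2 unlike of 7 pairs (running 5/21).
From row 4: 3 unlike of 10 pairs (running 8/31).
From row 5: 1 unlike of 13 pairs (running 9/44).
From row 6: 5 unlike of 13 pairs (running 14/57).
From row 7: 3 unlike of 6 pairs (running 17/63).
Total adjacent occupied pairs: 63; unlike-type pairs: 17.
17/63 is already in lowest terms.

17/63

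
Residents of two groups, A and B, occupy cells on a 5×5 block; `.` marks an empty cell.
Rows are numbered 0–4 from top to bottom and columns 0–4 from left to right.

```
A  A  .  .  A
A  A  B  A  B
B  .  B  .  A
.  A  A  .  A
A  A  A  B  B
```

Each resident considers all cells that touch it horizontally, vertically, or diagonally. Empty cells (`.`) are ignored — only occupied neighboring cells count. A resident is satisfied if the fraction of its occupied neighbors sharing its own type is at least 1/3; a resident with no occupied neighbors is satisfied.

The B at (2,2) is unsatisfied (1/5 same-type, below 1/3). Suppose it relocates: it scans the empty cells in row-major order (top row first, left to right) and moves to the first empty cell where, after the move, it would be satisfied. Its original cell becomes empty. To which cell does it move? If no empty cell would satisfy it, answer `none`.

(0,3)

Vacating (2,2). Empty cells in order:
  (0,2): 1/4 same-type → still unsatisfied.
  (0,3): 2/4 same-type → satisfied — stop here.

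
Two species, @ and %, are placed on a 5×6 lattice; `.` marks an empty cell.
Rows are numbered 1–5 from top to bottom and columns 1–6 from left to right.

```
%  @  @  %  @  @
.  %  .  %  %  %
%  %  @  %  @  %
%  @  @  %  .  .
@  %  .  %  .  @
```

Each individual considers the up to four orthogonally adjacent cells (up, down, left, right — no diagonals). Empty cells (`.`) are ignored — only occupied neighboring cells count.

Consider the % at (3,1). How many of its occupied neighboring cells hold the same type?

2

Occupied neighbors of (3,1): (4,1)=%, (3,2)=%.
Same type (%): 2 of 2.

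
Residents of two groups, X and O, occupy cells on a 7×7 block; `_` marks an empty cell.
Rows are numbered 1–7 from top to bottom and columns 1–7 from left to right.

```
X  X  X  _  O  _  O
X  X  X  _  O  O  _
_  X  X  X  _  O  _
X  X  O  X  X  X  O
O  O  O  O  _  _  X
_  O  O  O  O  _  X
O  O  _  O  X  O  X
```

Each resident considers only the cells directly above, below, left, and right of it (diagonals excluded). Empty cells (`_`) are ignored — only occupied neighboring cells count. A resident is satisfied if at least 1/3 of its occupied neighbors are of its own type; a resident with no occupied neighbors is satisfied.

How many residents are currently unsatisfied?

4

(1,1)X 2/2 ok
(1,2)X 3/3 ok
(1,3)X 2/2 ok
(1,5)O 1/1 ok
(1,7)O 0/0 ok
(2,1)X 2/2 ok
(2,2)X 4/4 ok
(2,3)X 3/3 ok
(2,5)O 2/2 ok
(2,6)O 2/2 ok
(3,2)X 3/3 ok
(3,3)X 3/4 ok
(3,4)X 2/2 ok
(3,6)O 1/2 ok
(4,1)X 1/2 ok
(4,2)X 2/4 ok
(4,3)O 1/4 unhappy
(4,4)X 2/4 ok
(4,5)X 2/2 ok
(4,6)X 1/3 ok
(4,7)O 0/2 unhappy
(5,1)O 1/2 ok
(5,2)O 3/4 ok
(5,3)O 4/4 ok
(5,4)O 2/3 ok
(5,7)X 1/2 ok
(6,2)O 3/3 ok
(6,3)O 3/3 ok
(6,4)O 4/4 ok
(6,5)O 1/2 ok
(6,7)X 2/2 ok
(7,1)O 1/1 ok
(7,2)O 2/2 ok
(7,4)O 1/2 ok
(7,5)X 0/3 unhappy
(7,6)O 0/2 unhappy
(7,7)X 1/2 ok
Unsatisfied: (4,3), (4,7), (7,5), (7,6) — 4 in total.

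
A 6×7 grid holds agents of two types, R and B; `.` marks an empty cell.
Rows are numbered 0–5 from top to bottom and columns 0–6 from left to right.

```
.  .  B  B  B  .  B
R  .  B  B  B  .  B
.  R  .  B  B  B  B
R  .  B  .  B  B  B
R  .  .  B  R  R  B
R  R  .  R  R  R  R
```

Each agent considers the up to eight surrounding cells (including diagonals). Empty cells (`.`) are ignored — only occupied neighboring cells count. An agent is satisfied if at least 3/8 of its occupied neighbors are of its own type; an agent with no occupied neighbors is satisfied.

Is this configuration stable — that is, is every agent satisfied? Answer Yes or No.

Yes

(0,2)B 3/3 satisfied
(0,3)B 5/5 satisfied
(0,4)B 3/3 satisfied
(0,6)B 1/1 satisfied
(1,0)R 1/1 satisfied
(1,2)B 4/5 satisfied
(1,3)B 7/7 satisfied
(1,4)B 6/6 satisfied
(1,6)B 3/3 satisfied
(2,1)R 2/4 satisfied
(2,3)B 6/6 satisfied
(2,4)B 6/6 satisfied
(2,5)B 7/7 satisfied
(2,6)B 4/4 satisfied
(3,0)R 2/2 satisfied
(3,2)B 2/3 satisfied
(3,4)B 5/7 satisfied
(3,5)B 6/8 satisfied
(3,6)B 4/5 satisfied
(4,0)R 3/3 satisfied
(4,3)B 2/5 satisfied
(4,4)R 4/7 satisfied
(4,5)R 4/8 satisfied
(4,6)B 2/5 satisfied
(5,0)R 2/2 satisfied
(5,1)R 2/2 satisfied
(5,3)R 2/3 satisfied
(5,4)R 4/5 satisfied
(5,5)R 4/5 satisfied
(5,6)R 2/3 satisfied
All meet the threshold, so the configuration is stable.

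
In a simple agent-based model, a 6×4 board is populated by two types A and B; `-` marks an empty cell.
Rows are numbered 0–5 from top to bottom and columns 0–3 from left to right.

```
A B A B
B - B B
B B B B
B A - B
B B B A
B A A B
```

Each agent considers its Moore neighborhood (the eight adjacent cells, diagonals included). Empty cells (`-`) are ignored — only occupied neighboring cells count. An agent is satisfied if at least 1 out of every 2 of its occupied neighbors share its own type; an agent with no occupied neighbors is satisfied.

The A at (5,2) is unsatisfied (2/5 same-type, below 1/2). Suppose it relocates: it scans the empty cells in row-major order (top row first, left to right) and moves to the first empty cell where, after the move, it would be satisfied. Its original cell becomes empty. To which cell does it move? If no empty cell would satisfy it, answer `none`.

none

Vacating (5,2). Empty cells in order:
  (1,1): 2/8 same-type → still unsatisfied.
  (3,2): 2/8 same-type → still unsatisfied.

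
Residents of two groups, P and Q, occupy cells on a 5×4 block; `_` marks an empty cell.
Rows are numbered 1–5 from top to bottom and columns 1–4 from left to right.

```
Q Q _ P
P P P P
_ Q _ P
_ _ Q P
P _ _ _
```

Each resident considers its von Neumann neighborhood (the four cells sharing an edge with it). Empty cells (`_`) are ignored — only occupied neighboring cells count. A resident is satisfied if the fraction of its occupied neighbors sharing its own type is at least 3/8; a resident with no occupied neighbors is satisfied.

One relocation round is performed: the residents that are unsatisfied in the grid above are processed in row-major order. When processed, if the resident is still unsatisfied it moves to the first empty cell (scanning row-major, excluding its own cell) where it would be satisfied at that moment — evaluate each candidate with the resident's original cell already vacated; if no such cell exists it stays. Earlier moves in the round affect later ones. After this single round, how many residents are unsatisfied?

0

Initially unsatisfied (in order): (3,2), (4,3).
  (3,2) → (4,2).
  (4,3): now satisfied by earlier moves; stays.
Resulting grid:
Q Q _ P
P P P P
_ _ _ P
_ Q Q P
P _ _ _
All satisfied now.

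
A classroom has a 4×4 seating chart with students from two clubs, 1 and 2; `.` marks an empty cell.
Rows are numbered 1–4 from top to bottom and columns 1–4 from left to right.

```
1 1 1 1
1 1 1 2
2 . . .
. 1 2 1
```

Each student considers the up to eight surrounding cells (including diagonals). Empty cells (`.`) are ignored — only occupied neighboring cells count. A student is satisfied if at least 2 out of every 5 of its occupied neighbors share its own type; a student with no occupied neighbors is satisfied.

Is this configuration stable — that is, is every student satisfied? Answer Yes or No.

No

(1,1)1 3/3 ✓
(1,2)1 5/5 ✓
(1,3)1 4/5 ✓
(1,4)1 2/3 ✓
(2,1)1 3/4 ✓
(2,2)1 5/6 ✓
(2,3)1 4/5 ✓
(2,4)2 0/3 ✗
(3,1)2 0/3 ✗
(4,2)1 0/2 ✗
(4,3)2 0/2 ✗
(4,4)1 0/1 ✗
For instance (2,4) has only 0/3 same-type neighbors, below 2/5.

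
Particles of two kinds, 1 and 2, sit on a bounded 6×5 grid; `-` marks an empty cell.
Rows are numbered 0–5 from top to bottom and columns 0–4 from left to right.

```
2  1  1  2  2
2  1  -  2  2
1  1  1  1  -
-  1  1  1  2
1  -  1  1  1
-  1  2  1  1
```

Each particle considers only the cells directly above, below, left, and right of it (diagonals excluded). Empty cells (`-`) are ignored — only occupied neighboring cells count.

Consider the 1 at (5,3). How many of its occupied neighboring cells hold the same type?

2

Occupied neighbors of (5,3): (4,3)=1, (5,2)=2, (5,4)=1.
Same type (1): 2 of 3.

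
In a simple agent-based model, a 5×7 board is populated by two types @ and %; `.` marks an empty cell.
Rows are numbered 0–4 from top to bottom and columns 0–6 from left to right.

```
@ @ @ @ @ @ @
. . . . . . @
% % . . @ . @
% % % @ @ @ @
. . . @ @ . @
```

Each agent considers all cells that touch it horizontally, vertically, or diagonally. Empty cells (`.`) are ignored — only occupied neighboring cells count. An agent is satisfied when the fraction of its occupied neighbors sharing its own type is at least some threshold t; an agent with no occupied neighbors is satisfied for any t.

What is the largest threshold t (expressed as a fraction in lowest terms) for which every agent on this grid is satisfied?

1/2

(0,0)@ 1/1
(0,1)@ 2/2
(0,2)@ 2/2
(0,3)@ 2/2
(0,4)@ 2/2
(0,5)@ 3/3
(0,6)@ 2/2
(1,6)@ 3/3
(2,0)% 3/3
(2,1)% 4/4
(2,4)@ 3/3
(2,6)@ 3/3
(3,0)% 3/3
(3,1)% 4/4
(3,2)% 2/4
(3,3)@ 4/5
(3,4)@ 5/5
(3,5)@ 6/6
(3,6)@ 3/3
(4,3)@ 3/4
(4,4)@ 4/4
(4,6)@ 2/2
The smallest same-type fraction is 2/4 at (3,2), which reduces to 1/2. Any threshold above that leaves this agent unsatisfied.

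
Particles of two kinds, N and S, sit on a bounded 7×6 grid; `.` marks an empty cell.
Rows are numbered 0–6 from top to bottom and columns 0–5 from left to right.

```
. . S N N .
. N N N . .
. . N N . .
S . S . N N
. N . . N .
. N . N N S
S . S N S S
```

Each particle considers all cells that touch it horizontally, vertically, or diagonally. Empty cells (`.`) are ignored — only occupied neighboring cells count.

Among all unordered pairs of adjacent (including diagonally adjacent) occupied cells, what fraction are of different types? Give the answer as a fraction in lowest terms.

Scan each occupied cell's neighbors to the right and below (and the two forward diagonals) so each pair is counted once.
From row 0: 4 unlike of 8 pairs (running 4/8).
From row 1: 0 unlike of 7 pairs (running 4/15).
From row 2: 2 unlike of 4 pairs (running 6/19).
From row 3: 2 unlike of 5 pairs (running 8/24).
From row 4: 1 unlike of 4 pairs (running 9/28).
From row 5: 7 unlike of 12 pairs (running 16/40).
From row 6: 2 unlike of 3 pairs (running 18/43).
Total adjacent occupied pairs: 43; unlike-type pairs: 18.
18/43 is already in lowest terms.

18/43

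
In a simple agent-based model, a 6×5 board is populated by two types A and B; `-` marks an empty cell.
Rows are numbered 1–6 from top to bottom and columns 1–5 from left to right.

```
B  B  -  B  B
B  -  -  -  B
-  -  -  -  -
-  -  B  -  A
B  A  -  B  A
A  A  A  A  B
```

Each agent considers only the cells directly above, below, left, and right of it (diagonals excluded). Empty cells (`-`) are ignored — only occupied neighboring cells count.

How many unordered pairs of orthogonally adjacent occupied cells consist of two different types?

Scan each occupied cell's neighbors to the right and below so each pair is counted once.
From row 1: 0 unlike of 4 pairs (running 0/4).
From row 4: 0 unlike of 1 pairs (running 0/5).
From row 5: 5 unlike of 6 pairs (running 5/11).
From row 6: 1 unlike of 4 pairs (running 6/15).
Total adjacent occupied pairs: 15; unlike-type pairs: 6.

6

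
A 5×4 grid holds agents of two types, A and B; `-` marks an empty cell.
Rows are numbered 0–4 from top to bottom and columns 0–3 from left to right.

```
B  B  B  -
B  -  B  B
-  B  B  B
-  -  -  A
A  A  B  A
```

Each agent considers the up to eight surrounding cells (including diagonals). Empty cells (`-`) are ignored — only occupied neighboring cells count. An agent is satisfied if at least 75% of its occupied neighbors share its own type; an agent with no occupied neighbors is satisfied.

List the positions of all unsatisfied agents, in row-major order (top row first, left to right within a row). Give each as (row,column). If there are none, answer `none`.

(0,0)B 2/2 ok
(0,1)B 4/4 ok
(0,2)B 3/3 ok
(1,0)B 3/3 ok
(1,2)B 6/6 ok
(1,3)B 4/4 ok
(2,1)B 3/3 ok
(2,2)B 4/5 ok
(2,3)B 3/4 ok
(3,3)A 1/4 unhappy
(4,0)A 1/1 ok
(4,1)A 1/2 unhappy
(4,2)B 0/3 unhappy
(4,3)A 1/2 unhappy

(3,3), (4,1), (4,2), (4,3)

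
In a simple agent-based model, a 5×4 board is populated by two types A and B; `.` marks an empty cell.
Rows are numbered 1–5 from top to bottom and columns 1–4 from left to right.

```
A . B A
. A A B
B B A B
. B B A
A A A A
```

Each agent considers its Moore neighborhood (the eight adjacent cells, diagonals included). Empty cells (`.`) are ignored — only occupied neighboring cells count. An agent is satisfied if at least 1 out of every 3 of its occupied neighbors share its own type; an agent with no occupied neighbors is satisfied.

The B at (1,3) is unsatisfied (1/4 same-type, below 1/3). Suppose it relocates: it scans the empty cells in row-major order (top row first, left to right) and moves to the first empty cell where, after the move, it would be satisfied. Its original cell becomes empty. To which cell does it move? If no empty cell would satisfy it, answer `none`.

(2,1)

Vacating (1,3). Empty cells in order:
  (1,2): 0/3 same-type → still unsatisfied.
  (2,1): 2/4 same-type → satisfied — stop here.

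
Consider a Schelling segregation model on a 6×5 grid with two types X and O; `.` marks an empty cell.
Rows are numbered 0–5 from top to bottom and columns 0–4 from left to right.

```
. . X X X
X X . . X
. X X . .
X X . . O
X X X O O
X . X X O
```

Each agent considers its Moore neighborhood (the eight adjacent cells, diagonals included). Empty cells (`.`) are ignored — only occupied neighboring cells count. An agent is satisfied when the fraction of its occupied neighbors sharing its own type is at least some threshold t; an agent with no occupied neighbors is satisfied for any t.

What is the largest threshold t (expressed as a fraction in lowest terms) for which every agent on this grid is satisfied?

2/5

Row 0: (0,2)X 2/2 · (0,3)X 3/3 · (0,4)X 2/2
Row 1: (1,0)X 2/2 · (1,1)X 4/4 · (1,4)X 2/2
Row 2: (2,1)X 5/5 · (2,2)X 3/3
Row 3: (3,0)X 4/4 · (3,1)X 6/6 · (3,4)O 2/2
Row 4: (4,0)X 4/4 · (4,1)X 6/6 · (4,2)X 4/5 · (4,3)O 3/6 · (4,4)O 3/4
Row 5: (5,0)X 2/2 · (5,2)X 3/4 · (5,3)X 2/5 · (5,4)O 2/3
The smallest same-type fraction is 2/5 at (5,3), which reduces to 2/5. Any threshold above that leaves this agent unsatisfied.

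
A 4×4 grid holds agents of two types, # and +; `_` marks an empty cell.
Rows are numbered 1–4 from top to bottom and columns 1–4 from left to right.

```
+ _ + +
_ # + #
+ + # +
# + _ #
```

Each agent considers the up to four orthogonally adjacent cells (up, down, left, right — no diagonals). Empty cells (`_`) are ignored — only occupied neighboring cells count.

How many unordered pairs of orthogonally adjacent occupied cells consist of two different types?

Scan each occupied cell's neighbors to the right and below so each pair is counted once.
From row 1: 1 unlike of 3 pairs (running 1/3).
From row 2: 5 unlike of 5 pairs (running 6/8).
From row 3: 4 unlike of 6 pairs (running 10/14).
From row 4: 1 unlike of 1 pairs (running 11/15).
Total adjacent occupied pairs: 15; unlike-type pairs: 11.

11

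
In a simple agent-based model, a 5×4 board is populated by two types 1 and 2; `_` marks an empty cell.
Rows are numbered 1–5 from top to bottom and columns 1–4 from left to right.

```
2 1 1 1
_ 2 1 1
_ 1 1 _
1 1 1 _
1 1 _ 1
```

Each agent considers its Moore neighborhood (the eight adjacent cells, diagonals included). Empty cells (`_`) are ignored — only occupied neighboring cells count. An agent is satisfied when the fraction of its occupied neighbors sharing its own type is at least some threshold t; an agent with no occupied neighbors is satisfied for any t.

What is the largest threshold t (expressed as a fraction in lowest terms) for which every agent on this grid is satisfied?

1/6

(1,1)2 1/2
(1,2)1 2/4
(1,3)1 4/5
(1,4)1 3/3
(2,2)2 1/6
(2,3)1 6/7
(2,4)1 4/4
(3,2)1 5/6
(3,3)1 5/6
(4,1)1 4/4
(4,2)1 6/6
(4,3)1 5/5
(5,1)1 3/3
(5,2)1 4/4
(5,4)1 1/1
The smallest same-type fraction is 1/6 at (2,2), which reduces to 1/6. Any threshold above that leaves this agent unsatisfied.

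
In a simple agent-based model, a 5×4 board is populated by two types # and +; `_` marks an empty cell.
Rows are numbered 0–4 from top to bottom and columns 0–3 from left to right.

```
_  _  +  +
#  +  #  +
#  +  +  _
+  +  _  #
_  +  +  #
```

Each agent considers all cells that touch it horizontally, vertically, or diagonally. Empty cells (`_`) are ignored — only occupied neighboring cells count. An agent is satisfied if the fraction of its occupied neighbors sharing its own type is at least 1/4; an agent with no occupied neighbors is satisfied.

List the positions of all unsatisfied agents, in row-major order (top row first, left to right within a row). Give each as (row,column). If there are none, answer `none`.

Row 0: (0,2)+ 3/4 satisfied · (0,3)+ 2/3 satisfied
Row 1: (1,0)# 1/3 satisfied · (1,1)+ 3/6 satisfied · (1,2)# 0/6 not · (1,3)+ 3/4 satisfied
Row 2: (2,0)# 1/5 not · (2,1)+ 4/7 satisfied · (2,2)+ 4/6 satisfied
Row 3: (3,0)+ 3/4 satisfied · (3,1)+ 5/6 satisfied · (3,3)# 1/3 satisfied
Row 4: (4,1)+ 3/3 satisfied · (4,2)+ 2/4 satisfied · (4,3)# 1/2 satisfied

(1,2), (2,0)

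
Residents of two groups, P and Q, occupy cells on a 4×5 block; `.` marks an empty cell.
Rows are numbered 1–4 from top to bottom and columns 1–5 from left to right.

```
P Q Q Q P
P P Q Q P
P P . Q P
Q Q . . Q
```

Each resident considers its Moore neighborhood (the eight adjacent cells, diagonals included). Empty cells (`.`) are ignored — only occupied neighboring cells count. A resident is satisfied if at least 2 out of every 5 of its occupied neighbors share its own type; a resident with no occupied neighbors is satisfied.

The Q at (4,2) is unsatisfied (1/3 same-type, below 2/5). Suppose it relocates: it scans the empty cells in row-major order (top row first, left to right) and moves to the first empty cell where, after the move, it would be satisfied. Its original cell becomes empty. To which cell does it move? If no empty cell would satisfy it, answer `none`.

(3,3)

Vacating (4,2). Empty cells in order:
  (3,3): 3/5 same-type → satisfied — stop here.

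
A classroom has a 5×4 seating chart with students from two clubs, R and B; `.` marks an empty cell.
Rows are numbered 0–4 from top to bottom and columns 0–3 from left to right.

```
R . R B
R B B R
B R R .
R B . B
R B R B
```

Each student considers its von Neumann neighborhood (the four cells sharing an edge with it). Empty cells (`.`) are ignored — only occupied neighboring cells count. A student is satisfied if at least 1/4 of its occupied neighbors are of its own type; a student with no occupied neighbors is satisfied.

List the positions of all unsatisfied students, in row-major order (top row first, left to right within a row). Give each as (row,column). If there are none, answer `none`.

(0,2), (0,3), (1,3), (2,0), (4,2)

(0,0)R 1/1 satisfied
(0,2)R 0/2 not
(0,3)B 0/2 not
(1,0)R 1/3 satisfied
(1,1)B 1/3 satisfied
(1,2)B 1/4 satisfied
(1,3)R 0/2 not
(2,0)B 0/3 not
(2,1)R 1/4 satisfied
(2,2)R 1/2 satisfied
(3,0)R 1/3 satisfied
(3,1)B 1/3 satisfied
(3,3)B 1/1 satisfied
(4,0)R 1/2 satisfied
(4,1)B 1/3 satisfied
(4,2)R 0/2 not
(4,3)B 1/2 satisfied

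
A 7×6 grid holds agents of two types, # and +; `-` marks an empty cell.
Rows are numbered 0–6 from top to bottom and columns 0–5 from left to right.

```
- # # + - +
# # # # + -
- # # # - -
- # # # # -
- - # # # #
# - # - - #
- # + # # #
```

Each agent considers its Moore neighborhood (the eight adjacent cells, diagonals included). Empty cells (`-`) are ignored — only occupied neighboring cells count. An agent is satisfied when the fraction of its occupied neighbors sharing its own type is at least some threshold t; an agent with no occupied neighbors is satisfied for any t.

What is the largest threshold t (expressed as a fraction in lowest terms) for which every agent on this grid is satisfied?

Row 0: (0,1)# 4/4 · (0,2)# 4/5 · (0,3)+ 1/4 · (0,5)+ 1/1
Row 1: (1,0)# 3/3 · (1,1)# 6/6 · (1,2)# 7/8 · (1,3)# 4/6 · (1,4)+ 2/4
Row 2: (2,1)# 6/6 · (2,2)# 8/8 · (2,3)# 6/7
Row 3: (3,1)# 4/4 · (3,2)# 7/7 · (3,3)# 7/7 · (3,4)# 5/5
Row 4: (4,2)# 5/5 · (4,3)# 6/6 · (4,4)# 5/5 · (4,5)# 3/3
Row 5: (5,0)# 1/1 · (5,2)# 4/5 · (5,5)# 4/4
Row 6: (6,1)# 2/3 · (6,2)+ 0/3 · (6,3)# 2/3 · (6,4)# 3/3 · (6,5)# 2/2
The smallest same-type fraction is 0/3 at (6,2), which reduces to 0/1. Any threshold above that leaves this agent unsatisfied.

0/1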